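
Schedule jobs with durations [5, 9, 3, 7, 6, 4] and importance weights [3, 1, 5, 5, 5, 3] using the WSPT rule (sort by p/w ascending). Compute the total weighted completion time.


Compute p/w ratios and sort ascending (WSPT): [(3, 5), (6, 5), (4, 3), (7, 5), (5, 3), (9, 1)]
Compute weighted completion times:
  Job (p=3,w=5): C=3, w*C=5*3=15
  Job (p=6,w=5): C=9, w*C=5*9=45
  Job (p=4,w=3): C=13, w*C=3*13=39
  Job (p=7,w=5): C=20, w*C=5*20=100
  Job (p=5,w=3): C=25, w*C=3*25=75
  Job (p=9,w=1): C=34, w*C=1*34=34
Total weighted completion time = 308

308


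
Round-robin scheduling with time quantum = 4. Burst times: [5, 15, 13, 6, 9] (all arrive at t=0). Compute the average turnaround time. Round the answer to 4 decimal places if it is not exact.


Time quantum = 4
Execution trace:
  J1 runs 4 units, time = 4
  J2 runs 4 units, time = 8
  J3 runs 4 units, time = 12
  J4 runs 4 units, time = 16
  J5 runs 4 units, time = 20
  J1 runs 1 units, time = 21
  J2 runs 4 units, time = 25
  J3 runs 4 units, time = 29
  J4 runs 2 units, time = 31
  J5 runs 4 units, time = 35
  J2 runs 4 units, time = 39
  J3 runs 4 units, time = 43
  J5 runs 1 units, time = 44
  J2 runs 3 units, time = 47
  J3 runs 1 units, time = 48
Finish times: [21, 47, 48, 31, 44]
Average turnaround = 191/5 = 38.2

38.2


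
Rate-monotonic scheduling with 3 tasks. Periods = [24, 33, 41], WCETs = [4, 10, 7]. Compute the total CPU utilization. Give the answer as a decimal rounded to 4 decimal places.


Compute individual utilizations (exact fractions):
  Task 1: C/T = 4/24 = 1/6 (approx. 0.1667)
  Task 2: C/T = 10/33 (approx. 0.303)
  Task 3: C/T = 7/41 (approx. 0.1707)
Total utilization U = 1/6 + 10/33 + 7/41 = 1733/2706
Rounded to 4 decimal places: U = 0.6404
RM (Liu & Layland) bound for 3 tasks = 0.779763; compare with U = 1733/2706 (approx. 0.640429)
U <= bound, so schedulable by RM sufficient condition.

0.6404


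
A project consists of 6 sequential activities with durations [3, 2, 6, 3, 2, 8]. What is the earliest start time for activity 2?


Activity 2 starts after activities 1 through 1 complete.
Predecessor durations: [3]
ES = 3 = 3

3


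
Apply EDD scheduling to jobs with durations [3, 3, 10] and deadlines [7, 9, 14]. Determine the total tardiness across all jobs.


Sort by due date (EDD order): [(3, 7), (3, 9), (10, 14)]
Compute completion times and tardiness:
  Job 1: p=3, d=7, C=3, tardiness=max(0,3-7)=0
  Job 2: p=3, d=9, C=6, tardiness=max(0,6-9)=0
  Job 3: p=10, d=14, C=16, tardiness=max(0,16-14)=2
Total tardiness = 2

2


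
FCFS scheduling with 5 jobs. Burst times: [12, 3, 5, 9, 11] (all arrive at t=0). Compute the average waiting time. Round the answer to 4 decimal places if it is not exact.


FCFS order (as given): [12, 3, 5, 9, 11]
Waiting times:
  Job 1: wait = 0
  Job 2: wait = 12
  Job 3: wait = 15
  Job 4: wait = 20
  Job 5: wait = 29
Sum of waiting times = 76
Average waiting time = 76/5 = 15.2

15.2


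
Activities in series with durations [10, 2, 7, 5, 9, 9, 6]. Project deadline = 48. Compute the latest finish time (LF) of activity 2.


LF(activity 2) = deadline - sum of successor durations
Successors: activities 3 through 7 with durations [7, 5, 9, 9, 6]
Sum of successor durations = 36
LF = 48 - 36 = 12

12


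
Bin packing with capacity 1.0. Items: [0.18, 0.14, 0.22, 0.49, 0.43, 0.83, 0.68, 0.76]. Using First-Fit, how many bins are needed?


Place items sequentially using First-Fit:
  Item 0.18 -> new Bin 1
  Item 0.14 -> Bin 1 (now 0.32)
  Item 0.22 -> Bin 1 (now 0.54)
  Item 0.49 -> new Bin 2
  Item 0.43 -> Bin 1 (now 0.97)
  Item 0.83 -> new Bin 3
  Item 0.68 -> new Bin 4
  Item 0.76 -> new Bin 5
Total bins used = 5

5


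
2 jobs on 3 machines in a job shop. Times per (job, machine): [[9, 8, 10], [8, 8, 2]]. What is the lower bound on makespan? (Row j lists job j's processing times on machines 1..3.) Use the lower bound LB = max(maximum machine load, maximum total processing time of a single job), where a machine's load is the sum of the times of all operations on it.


Machine loads:
  Machine 1: 9 + 8 = 17
  Machine 2: 8 + 8 = 16
  Machine 3: 10 + 2 = 12
Max machine load = 17
Job totals:
  Job 1: 27
  Job 2: 18
Max job total = 27
Lower bound = max(17, 27) = 27

27


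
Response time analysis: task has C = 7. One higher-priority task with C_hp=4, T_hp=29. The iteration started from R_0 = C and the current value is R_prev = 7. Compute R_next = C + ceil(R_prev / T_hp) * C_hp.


R_next = C + ceil(R_prev / T_hp) * C_hp
ceil(7 / 29) = ceil(0.2414) = 1
Interference = 1 * 4 = 4
R_next = 7 + 4 = 11

11


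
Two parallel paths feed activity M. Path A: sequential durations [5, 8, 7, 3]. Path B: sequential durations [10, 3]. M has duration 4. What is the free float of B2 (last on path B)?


ES(B2) = sum of predecessors on chain B = 10
EF(B2) = ES + duration = 10 + 3 = 13
Successor of B2 is M. ES(M) = max(sum(A), sum(B)) = max(23, 13) = 23
Free float = ES(successor) - EF(current) = 23 - 13 = 10

10


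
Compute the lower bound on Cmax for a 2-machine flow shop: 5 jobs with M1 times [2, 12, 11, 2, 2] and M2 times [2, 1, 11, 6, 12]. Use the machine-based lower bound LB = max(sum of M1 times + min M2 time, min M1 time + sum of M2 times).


LB1 = sum(M1 times) + min(M2 times) = 29 + 1 = 30
LB2 = min(M1 times) + sum(M2 times) = 2 + 32 = 34
Lower bound = max(LB1, LB2) = max(30, 34) = 34

34


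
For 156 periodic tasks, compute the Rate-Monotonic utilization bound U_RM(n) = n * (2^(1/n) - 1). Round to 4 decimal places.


Compute 2^(1/156) = 1.0044531370
Subtract 1: 1.0044531370 - 1 = 0.0044531370
Multiply by n: 156 * 0.0044531370 = 0.6946893720
Round to 4 dp: 0.6947

0.6947


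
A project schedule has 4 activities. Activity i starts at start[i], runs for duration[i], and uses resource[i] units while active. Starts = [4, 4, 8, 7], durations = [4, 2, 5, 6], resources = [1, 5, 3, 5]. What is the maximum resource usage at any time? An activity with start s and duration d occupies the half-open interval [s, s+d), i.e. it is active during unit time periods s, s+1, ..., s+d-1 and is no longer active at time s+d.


Each activity i is active on [start_i, start_i + duration_i).
Compute total resource usage per time slot:
  t=0: active resources = [], total = 0
  t=1: active resources = [], total = 0
  t=2: active resources = [], total = 0
  t=3: active resources = [], total = 0
  t=4: active resources = [1, 5], total = 6
  t=5: active resources = [1, 5], total = 6
  t=6: active resources = [1], total = 1
  t=7: active resources = [1, 5], total = 6
  t=8: active resources = [3, 5], total = 8
  t=9: active resources = [3, 5], total = 8
  t=10: active resources = [3, 5], total = 8
  t=11: active resources = [3, 5], total = 8
  t=12: active resources = [3, 5], total = 8
Peak resource demand = 8

8


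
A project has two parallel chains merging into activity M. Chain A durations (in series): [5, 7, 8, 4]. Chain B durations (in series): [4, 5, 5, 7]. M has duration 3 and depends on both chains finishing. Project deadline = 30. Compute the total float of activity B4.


Forward pass: ES(B4) = sum of predecessors on chain B = 14
EF = ES + duration = 14 + 7 = 21
Backward pass: LF(M) = deadline = 30; LS(M) = 30 - 3 = 27
LF(B4) = LS(M) - sum(successors on chain B) = 27 - 0 = 27
LS = LF - duration = 27 - 7 = 20
Total float = LS - ES = 20 - 14 = 6

6


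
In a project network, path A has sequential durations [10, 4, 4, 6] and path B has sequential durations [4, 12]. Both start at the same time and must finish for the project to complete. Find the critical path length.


Path A total = 10 + 4 + 4 + 6 = 24
Path B total = 4 + 12 = 16
Critical path = longest path = max(24, 16) = 24

24


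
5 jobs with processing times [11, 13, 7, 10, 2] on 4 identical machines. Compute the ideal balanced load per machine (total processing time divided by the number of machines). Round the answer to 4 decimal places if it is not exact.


Total processing time = 11 + 13 + 7 + 10 + 2 = 43
Number of machines = 4
Ideal balanced load = 43 / 4 = 10.75

10.75


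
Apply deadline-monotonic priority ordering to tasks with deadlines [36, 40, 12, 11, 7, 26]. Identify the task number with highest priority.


Sort tasks by relative deadline (ascending):
  Task 5: deadline = 7
  Task 4: deadline = 11
  Task 3: deadline = 12
  Task 6: deadline = 26
  Task 1: deadline = 36
  Task 2: deadline = 40
Priority order (highest first): [5, 4, 3, 6, 1, 2]
Highest priority task = 5

5


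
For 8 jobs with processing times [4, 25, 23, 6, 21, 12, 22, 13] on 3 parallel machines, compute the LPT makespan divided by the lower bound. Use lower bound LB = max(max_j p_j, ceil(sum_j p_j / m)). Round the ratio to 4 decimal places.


LPT order: [25, 23, 22, 21, 13, 12, 6, 4]
Machine loads after assignment: [41, 42, 43]
LPT makespan = 43
Lower bound = max(max_job, ceil(total/3)) = max(25, 42) = 42
Ratio = 43 / 42 = 1.0238

1.0238


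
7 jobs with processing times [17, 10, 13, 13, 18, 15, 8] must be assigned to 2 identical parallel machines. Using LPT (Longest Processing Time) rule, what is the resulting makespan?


Sort jobs in decreasing order (LPT): [18, 17, 15, 13, 13, 10, 8]
Assign each job to the least loaded machine:
  Machine 1: jobs [18, 13, 13], load = 44
  Machine 2: jobs [17, 15, 10, 8], load = 50
Makespan = max load = 50

50


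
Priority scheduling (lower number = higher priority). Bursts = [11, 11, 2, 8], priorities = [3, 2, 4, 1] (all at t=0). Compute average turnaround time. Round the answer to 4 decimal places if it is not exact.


Sort by priority (ascending = highest first):
Order: [(1, 8), (2, 11), (3, 11), (4, 2)]
Completion times:
  Priority 1, burst=8, C=8
  Priority 2, burst=11, C=19
  Priority 3, burst=11, C=30
  Priority 4, burst=2, C=32
Average turnaround = 89/4 = 22.25

22.25


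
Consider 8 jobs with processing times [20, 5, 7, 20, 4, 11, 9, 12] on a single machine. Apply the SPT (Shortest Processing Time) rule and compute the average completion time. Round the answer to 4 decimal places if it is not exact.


Sort jobs by processing time (SPT order): [4, 5, 7, 9, 11, 12, 20, 20]
Compute completion times sequentially:
  Job 1: processing = 4, completes at 4
  Job 2: processing = 5, completes at 9
  Job 3: processing = 7, completes at 16
  Job 4: processing = 9, completes at 25
  Job 5: processing = 11, completes at 36
  Job 6: processing = 12, completes at 48
  Job 7: processing = 20, completes at 68
  Job 8: processing = 20, completes at 88
Sum of completion times = 294
Average completion time = 294/8 = 36.75

36.75


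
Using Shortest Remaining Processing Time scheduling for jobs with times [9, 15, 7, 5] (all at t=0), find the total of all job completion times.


Since all jobs arrive at t=0, SRPT equals SPT ordering.
SPT order: [5, 7, 9, 15]
Completion times:
  Job 1: p=5, C=5
  Job 2: p=7, C=12
  Job 3: p=9, C=21
  Job 4: p=15, C=36
Total completion time = 5 + 12 + 21 + 36 = 74

74


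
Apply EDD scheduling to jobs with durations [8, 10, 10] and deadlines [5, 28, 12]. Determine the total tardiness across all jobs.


Sort by due date (EDD order): [(8, 5), (10, 12), (10, 28)]
Compute completion times and tardiness:
  Job 1: p=8, d=5, C=8, tardiness=max(0,8-5)=3
  Job 2: p=10, d=12, C=18, tardiness=max(0,18-12)=6
  Job 3: p=10, d=28, C=28, tardiness=max(0,28-28)=0
Total tardiness = 9

9


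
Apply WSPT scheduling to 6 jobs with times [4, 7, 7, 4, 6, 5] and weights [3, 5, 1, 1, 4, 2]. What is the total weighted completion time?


Compute p/w ratios and sort ascending (WSPT): [(4, 3), (7, 5), (6, 4), (5, 2), (4, 1), (7, 1)]
Compute weighted completion times:
  Job (p=4,w=3): C=4, w*C=3*4=12
  Job (p=7,w=5): C=11, w*C=5*11=55
  Job (p=6,w=4): C=17, w*C=4*17=68
  Job (p=5,w=2): C=22, w*C=2*22=44
  Job (p=4,w=1): C=26, w*C=1*26=26
  Job (p=7,w=1): C=33, w*C=1*33=33
Total weighted completion time = 238

238


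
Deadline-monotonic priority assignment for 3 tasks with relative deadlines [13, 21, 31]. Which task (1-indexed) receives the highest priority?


Sort tasks by relative deadline (ascending):
  Task 1: deadline = 13
  Task 2: deadline = 21
  Task 3: deadline = 31
Priority order (highest first): [1, 2, 3]
Highest priority task = 1

1


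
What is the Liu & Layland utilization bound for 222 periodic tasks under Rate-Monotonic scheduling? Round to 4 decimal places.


Compute 2^(1/222) = 1.0031271640
Subtract 1: 1.0031271640 - 1 = 0.0031271640
Multiply by n: 222 * 0.0031271640 = 0.6942304080
Round to 4 dp: 0.6942

0.6942


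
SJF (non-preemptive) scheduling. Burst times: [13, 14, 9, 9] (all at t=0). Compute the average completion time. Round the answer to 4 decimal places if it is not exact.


SJF order (ascending): [9, 9, 13, 14]
Completion times:
  Job 1: burst=9, C=9
  Job 2: burst=9, C=18
  Job 3: burst=13, C=31
  Job 4: burst=14, C=45
Average completion = 103/4 = 25.75

25.75


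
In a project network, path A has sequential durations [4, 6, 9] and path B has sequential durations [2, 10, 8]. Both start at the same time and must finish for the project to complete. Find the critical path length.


Path A total = 4 + 6 + 9 = 19
Path B total = 2 + 10 + 8 = 20
Critical path = longest path = max(19, 20) = 20

20


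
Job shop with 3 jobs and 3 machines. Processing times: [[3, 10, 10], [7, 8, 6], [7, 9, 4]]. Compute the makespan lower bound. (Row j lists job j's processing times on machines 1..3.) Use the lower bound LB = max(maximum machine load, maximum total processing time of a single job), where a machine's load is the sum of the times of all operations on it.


Machine loads:
  Machine 1: 3 + 7 + 7 = 17
  Machine 2: 10 + 8 + 9 = 27
  Machine 3: 10 + 6 + 4 = 20
Max machine load = 27
Job totals:
  Job 1: 23
  Job 2: 21
  Job 3: 20
Max job total = 23
Lower bound = max(27, 23) = 27

27


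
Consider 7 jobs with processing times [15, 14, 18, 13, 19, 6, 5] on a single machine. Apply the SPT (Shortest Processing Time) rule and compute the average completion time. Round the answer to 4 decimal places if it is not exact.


Sort jobs by processing time (SPT order): [5, 6, 13, 14, 15, 18, 19]
Compute completion times sequentially:
  Job 1: processing = 5, completes at 5
  Job 2: processing = 6, completes at 11
  Job 3: processing = 13, completes at 24
  Job 4: processing = 14, completes at 38
  Job 5: processing = 15, completes at 53
  Job 6: processing = 18, completes at 71
  Job 7: processing = 19, completes at 90
Sum of completion times = 292
Average completion time = 292/7 = 41.7143

41.7143


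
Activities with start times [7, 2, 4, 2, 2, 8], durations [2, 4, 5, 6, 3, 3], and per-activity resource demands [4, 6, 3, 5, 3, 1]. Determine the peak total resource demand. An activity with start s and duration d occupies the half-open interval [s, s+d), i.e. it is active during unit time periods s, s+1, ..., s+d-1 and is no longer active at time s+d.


Each activity i is active on [start_i, start_i + duration_i).
Compute total resource usage per time slot:
  t=0: active resources = [], total = 0
  t=1: active resources = [], total = 0
  t=2: active resources = [6, 5, 3], total = 14
  t=3: active resources = [6, 5, 3], total = 14
  t=4: active resources = [6, 3, 5, 3], total = 17
  t=5: active resources = [6, 3, 5], total = 14
  t=6: active resources = [3, 5], total = 8
  t=7: active resources = [4, 3, 5], total = 12
  t=8: active resources = [4, 3, 1], total = 8
  t=9: active resources = [1], total = 1
  t=10: active resources = [1], total = 1
Peak resource demand = 17

17


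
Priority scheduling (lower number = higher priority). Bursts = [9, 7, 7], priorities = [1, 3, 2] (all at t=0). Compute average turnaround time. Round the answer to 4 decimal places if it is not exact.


Sort by priority (ascending = highest first):
Order: [(1, 9), (2, 7), (3, 7)]
Completion times:
  Priority 1, burst=9, C=9
  Priority 2, burst=7, C=16
  Priority 3, burst=7, C=23
Average turnaround = 48/3 = 16.0

16.0


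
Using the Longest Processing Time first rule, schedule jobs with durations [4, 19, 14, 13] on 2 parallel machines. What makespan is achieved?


Sort jobs in decreasing order (LPT): [19, 14, 13, 4]
Assign each job to the least loaded machine:
  Machine 1: jobs [19, 4], load = 23
  Machine 2: jobs [14, 13], load = 27
Makespan = max load = 27

27


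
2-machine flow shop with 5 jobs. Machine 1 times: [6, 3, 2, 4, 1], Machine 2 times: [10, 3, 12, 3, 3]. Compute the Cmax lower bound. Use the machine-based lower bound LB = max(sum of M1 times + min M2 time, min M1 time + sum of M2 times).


LB1 = sum(M1 times) + min(M2 times) = 16 + 3 = 19
LB2 = min(M1 times) + sum(M2 times) = 1 + 31 = 32
Lower bound = max(LB1, LB2) = max(19, 32) = 32

32


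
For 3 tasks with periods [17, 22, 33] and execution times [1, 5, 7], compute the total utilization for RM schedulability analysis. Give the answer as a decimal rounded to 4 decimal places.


Compute individual utilizations (exact fractions):
  Task 1: C/T = 1/17 (approx. 0.0588)
  Task 2: C/T = 5/22 (approx. 0.2273)
  Task 3: C/T = 7/33 (approx. 0.2121)
Total utilization U = 1/17 + 5/22 + 7/33 = 559/1122
Rounded to 4 decimal places: U = 0.4982
RM (Liu & Layland) bound for 3 tasks = 0.779763; compare with U = 559/1122 (approx. 0.498217)
U <= bound, so schedulable by RM sufficient condition.

0.4982


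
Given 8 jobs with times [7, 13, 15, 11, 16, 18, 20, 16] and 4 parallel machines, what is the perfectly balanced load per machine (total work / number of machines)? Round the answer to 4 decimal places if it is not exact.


Total processing time = 7 + 13 + 15 + 11 + 16 + 18 + 20 + 16 = 116
Number of machines = 4
Ideal balanced load = 116 / 4 = 29.0

29.0


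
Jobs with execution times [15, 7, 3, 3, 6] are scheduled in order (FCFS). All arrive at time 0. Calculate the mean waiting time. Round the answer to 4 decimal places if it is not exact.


FCFS order (as given): [15, 7, 3, 3, 6]
Waiting times:
  Job 1: wait = 0
  Job 2: wait = 15
  Job 3: wait = 22
  Job 4: wait = 25
  Job 5: wait = 28
Sum of waiting times = 90
Average waiting time = 90/5 = 18.0

18.0


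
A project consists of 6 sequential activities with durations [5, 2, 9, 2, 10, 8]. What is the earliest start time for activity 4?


Activity 4 starts after activities 1 through 3 complete.
Predecessor durations: [5, 2, 9]
ES = 5 + 2 + 9 = 16

16


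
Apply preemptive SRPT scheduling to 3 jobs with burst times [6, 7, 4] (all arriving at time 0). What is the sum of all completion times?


Since all jobs arrive at t=0, SRPT equals SPT ordering.
SPT order: [4, 6, 7]
Completion times:
  Job 1: p=4, C=4
  Job 2: p=6, C=10
  Job 3: p=7, C=17
Total completion time = 4 + 10 + 17 = 31

31


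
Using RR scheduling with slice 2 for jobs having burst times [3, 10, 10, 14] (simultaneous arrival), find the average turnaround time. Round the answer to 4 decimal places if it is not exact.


Time quantum = 2
Execution trace:
  J1 runs 2 units, time = 2
  J2 runs 2 units, time = 4
  J3 runs 2 units, time = 6
  J4 runs 2 units, time = 8
  J1 runs 1 units, time = 9
  J2 runs 2 units, time = 11
  J3 runs 2 units, time = 13
  J4 runs 2 units, time = 15
  J2 runs 2 units, time = 17
  J3 runs 2 units, time = 19
  J4 runs 2 units, time = 21
  J2 runs 2 units, time = 23
  J3 runs 2 units, time = 25
  J4 runs 2 units, time = 27
  J2 runs 2 units, time = 29
  J3 runs 2 units, time = 31
  J4 runs 2 units, time = 33
  J4 runs 2 units, time = 35
  J4 runs 2 units, time = 37
Finish times: [9, 29, 31, 37]
Average turnaround = 106/4 = 26.5

26.5


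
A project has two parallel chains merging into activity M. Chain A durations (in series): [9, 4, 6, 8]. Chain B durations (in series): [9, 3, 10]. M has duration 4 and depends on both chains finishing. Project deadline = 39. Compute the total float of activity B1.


Forward pass: ES(B1) = sum of predecessors on chain B = 0
EF = ES + duration = 0 + 9 = 9
Backward pass: LF(M) = deadline = 39; LS(M) = 39 - 4 = 35
LF(B1) = LS(M) - sum(successors on chain B) = 35 - 13 = 22
LS = LF - duration = 22 - 9 = 13
Total float = LS - ES = 13 - 0 = 13

13


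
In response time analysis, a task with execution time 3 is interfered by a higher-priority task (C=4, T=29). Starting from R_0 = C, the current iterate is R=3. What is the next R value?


R_next = C + ceil(R_prev / T_hp) * C_hp
ceil(3 / 29) = ceil(0.1034) = 1
Interference = 1 * 4 = 4
R_next = 3 + 4 = 7

7


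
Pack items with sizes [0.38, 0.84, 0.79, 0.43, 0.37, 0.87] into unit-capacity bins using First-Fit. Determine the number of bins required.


Place items sequentially using First-Fit:
  Item 0.38 -> new Bin 1
  Item 0.84 -> new Bin 2
  Item 0.79 -> new Bin 3
  Item 0.43 -> Bin 1 (now 0.81)
  Item 0.37 -> new Bin 4
  Item 0.87 -> new Bin 5
Total bins used = 5

5


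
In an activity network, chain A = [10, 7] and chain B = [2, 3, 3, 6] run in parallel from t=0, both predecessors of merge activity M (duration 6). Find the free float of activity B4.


ES(B4) = sum of predecessors on chain B = 8
EF(B4) = ES + duration = 8 + 6 = 14
Successor of B4 is M. ES(M) = max(sum(A), sum(B)) = max(17, 14) = 17
Free float = ES(successor) - EF(current) = 17 - 14 = 3

3


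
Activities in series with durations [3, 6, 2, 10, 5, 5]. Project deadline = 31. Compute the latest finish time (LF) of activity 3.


LF(activity 3) = deadline - sum of successor durations
Successors: activities 4 through 6 with durations [10, 5, 5]
Sum of successor durations = 20
LF = 31 - 20 = 11

11


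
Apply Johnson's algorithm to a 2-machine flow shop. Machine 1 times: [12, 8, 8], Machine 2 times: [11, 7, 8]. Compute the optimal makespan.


Apply Johnson's rule:
  Group 1 (a <= b): [(3, 8, 8)]
  Group 2 (a > b): [(1, 12, 11), (2, 8, 7)]
Optimal job order: [3, 1, 2]
Schedule:
  Job 3: M1 done at 8, M2 done at 16
  Job 1: M1 done at 20, M2 done at 31
  Job 2: M1 done at 28, M2 done at 38
Makespan = 38

38


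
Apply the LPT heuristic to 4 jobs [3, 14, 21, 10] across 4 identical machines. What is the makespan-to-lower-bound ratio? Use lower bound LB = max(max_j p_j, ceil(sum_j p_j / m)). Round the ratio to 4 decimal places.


LPT order: [21, 14, 10, 3]
Machine loads after assignment: [21, 14, 10, 3]
LPT makespan = 21
Lower bound = max(max_job, ceil(total/4)) = max(21, 12) = 21
Ratio = 21 / 21 = 1.0

1.0


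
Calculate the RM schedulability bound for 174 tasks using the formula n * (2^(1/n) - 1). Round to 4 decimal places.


Compute 2^(1/174) = 1.0039915496
Subtract 1: 1.0039915496 - 1 = 0.0039915496
Multiply by n: 174 * 0.0039915496 = 0.6945296304
Round to 4 dp: 0.6945

0.6945


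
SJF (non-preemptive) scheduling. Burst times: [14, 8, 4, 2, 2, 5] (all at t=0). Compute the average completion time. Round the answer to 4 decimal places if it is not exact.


SJF order (ascending): [2, 2, 4, 5, 8, 14]
Completion times:
  Job 1: burst=2, C=2
  Job 2: burst=2, C=4
  Job 3: burst=4, C=8
  Job 4: burst=5, C=13
  Job 5: burst=8, C=21
  Job 6: burst=14, C=35
Average completion = 83/6 = 13.8333

13.8333


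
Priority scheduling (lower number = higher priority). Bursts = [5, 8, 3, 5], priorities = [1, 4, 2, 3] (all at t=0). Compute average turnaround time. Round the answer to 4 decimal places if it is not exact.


Sort by priority (ascending = highest first):
Order: [(1, 5), (2, 3), (3, 5), (4, 8)]
Completion times:
  Priority 1, burst=5, C=5
  Priority 2, burst=3, C=8
  Priority 3, burst=5, C=13
  Priority 4, burst=8, C=21
Average turnaround = 47/4 = 11.75

11.75


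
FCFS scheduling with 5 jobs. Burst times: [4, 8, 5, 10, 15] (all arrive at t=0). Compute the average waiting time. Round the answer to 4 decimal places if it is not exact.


FCFS order (as given): [4, 8, 5, 10, 15]
Waiting times:
  Job 1: wait = 0
  Job 2: wait = 4
  Job 3: wait = 12
  Job 4: wait = 17
  Job 5: wait = 27
Sum of waiting times = 60
Average waiting time = 60/5 = 12.0

12.0


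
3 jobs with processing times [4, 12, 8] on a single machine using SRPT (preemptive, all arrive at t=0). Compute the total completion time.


Since all jobs arrive at t=0, SRPT equals SPT ordering.
SPT order: [4, 8, 12]
Completion times:
  Job 1: p=4, C=4
  Job 2: p=8, C=12
  Job 3: p=12, C=24
Total completion time = 4 + 12 + 24 = 40

40


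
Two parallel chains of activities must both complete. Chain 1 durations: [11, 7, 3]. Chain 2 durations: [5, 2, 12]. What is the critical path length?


Path A total = 11 + 7 + 3 = 21
Path B total = 5 + 2 + 12 = 19
Critical path = longest path = max(21, 19) = 21

21


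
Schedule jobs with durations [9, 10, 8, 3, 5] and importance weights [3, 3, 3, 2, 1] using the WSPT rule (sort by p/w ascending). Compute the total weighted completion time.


Compute p/w ratios and sort ascending (WSPT): [(3, 2), (8, 3), (9, 3), (10, 3), (5, 1)]
Compute weighted completion times:
  Job (p=3,w=2): C=3, w*C=2*3=6
  Job (p=8,w=3): C=11, w*C=3*11=33
  Job (p=9,w=3): C=20, w*C=3*20=60
  Job (p=10,w=3): C=30, w*C=3*30=90
  Job (p=5,w=1): C=35, w*C=1*35=35
Total weighted completion time = 224

224


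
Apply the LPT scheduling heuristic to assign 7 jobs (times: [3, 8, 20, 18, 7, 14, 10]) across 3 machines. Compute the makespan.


Sort jobs in decreasing order (LPT): [20, 18, 14, 10, 8, 7, 3]
Assign each job to the least loaded machine:
  Machine 1: jobs [20, 7], load = 27
  Machine 2: jobs [18, 8], load = 26
  Machine 3: jobs [14, 10, 3], load = 27
Makespan = max load = 27

27


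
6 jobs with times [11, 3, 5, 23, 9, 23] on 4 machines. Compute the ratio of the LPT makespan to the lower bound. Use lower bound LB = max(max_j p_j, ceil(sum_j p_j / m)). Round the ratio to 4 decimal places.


LPT order: [23, 23, 11, 9, 5, 3]
Machine loads after assignment: [23, 23, 14, 14]
LPT makespan = 23
Lower bound = max(max_job, ceil(total/4)) = max(23, 19) = 23
Ratio = 23 / 23 = 1.0

1.0


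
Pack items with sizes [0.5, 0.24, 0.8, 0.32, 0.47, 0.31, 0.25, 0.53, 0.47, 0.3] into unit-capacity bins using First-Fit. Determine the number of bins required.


Place items sequentially using First-Fit:
  Item 0.5 -> new Bin 1
  Item 0.24 -> Bin 1 (now 0.74)
  Item 0.8 -> new Bin 2
  Item 0.32 -> new Bin 3
  Item 0.47 -> Bin 3 (now 0.79)
  Item 0.31 -> new Bin 4
  Item 0.25 -> Bin 1 (now 0.99)
  Item 0.53 -> Bin 4 (now 0.84)
  Item 0.47 -> new Bin 5
  Item 0.3 -> Bin 5 (now 0.77)
Total bins used = 5

5


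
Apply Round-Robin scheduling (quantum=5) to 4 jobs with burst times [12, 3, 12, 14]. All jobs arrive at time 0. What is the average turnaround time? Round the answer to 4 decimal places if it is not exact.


Time quantum = 5
Execution trace:
  J1 runs 5 units, time = 5
  J2 runs 3 units, time = 8
  J3 runs 5 units, time = 13
  J4 runs 5 units, time = 18
  J1 runs 5 units, time = 23
  J3 runs 5 units, time = 28
  J4 runs 5 units, time = 33
  J1 runs 2 units, time = 35
  J3 runs 2 units, time = 37
  J4 runs 4 units, time = 41
Finish times: [35, 8, 37, 41]
Average turnaround = 121/4 = 30.25

30.25


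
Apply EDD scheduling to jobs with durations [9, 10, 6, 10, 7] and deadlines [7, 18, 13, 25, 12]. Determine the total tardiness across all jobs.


Sort by due date (EDD order): [(9, 7), (7, 12), (6, 13), (10, 18), (10, 25)]
Compute completion times and tardiness:
  Job 1: p=9, d=7, C=9, tardiness=max(0,9-7)=2
  Job 2: p=7, d=12, C=16, tardiness=max(0,16-12)=4
  Job 3: p=6, d=13, C=22, tardiness=max(0,22-13)=9
  Job 4: p=10, d=18, C=32, tardiness=max(0,32-18)=14
  Job 5: p=10, d=25, C=42, tardiness=max(0,42-25)=17
Total tardiness = 46

46


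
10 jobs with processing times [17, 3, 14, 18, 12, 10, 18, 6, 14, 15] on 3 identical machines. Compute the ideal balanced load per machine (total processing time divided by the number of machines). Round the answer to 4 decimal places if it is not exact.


Total processing time = 17 + 3 + 14 + 18 + 12 + 10 + 18 + 6 + 14 + 15 = 127
Number of machines = 3
Ideal balanced load = 127 / 3 = 42.3333

42.3333


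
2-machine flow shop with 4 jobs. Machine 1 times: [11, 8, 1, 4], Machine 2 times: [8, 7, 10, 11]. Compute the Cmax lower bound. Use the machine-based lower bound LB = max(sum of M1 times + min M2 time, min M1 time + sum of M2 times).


LB1 = sum(M1 times) + min(M2 times) = 24 + 7 = 31
LB2 = min(M1 times) + sum(M2 times) = 1 + 36 = 37
Lower bound = max(LB1, LB2) = max(31, 37) = 37

37


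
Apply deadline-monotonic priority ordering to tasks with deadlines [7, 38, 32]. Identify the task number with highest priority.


Sort tasks by relative deadline (ascending):
  Task 1: deadline = 7
  Task 3: deadline = 32
  Task 2: deadline = 38
Priority order (highest first): [1, 3, 2]
Highest priority task = 1

1


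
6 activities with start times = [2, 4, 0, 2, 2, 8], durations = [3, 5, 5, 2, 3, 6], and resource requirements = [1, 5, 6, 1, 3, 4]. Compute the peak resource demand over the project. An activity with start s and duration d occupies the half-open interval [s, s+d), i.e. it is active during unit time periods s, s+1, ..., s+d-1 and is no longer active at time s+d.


Each activity i is active on [start_i, start_i + duration_i).
Compute total resource usage per time slot:
  t=0: active resources = [6], total = 6
  t=1: active resources = [6], total = 6
  t=2: active resources = [1, 6, 1, 3], total = 11
  t=3: active resources = [1, 6, 1, 3], total = 11
  t=4: active resources = [1, 5, 6, 3], total = 15
  t=5: active resources = [5], total = 5
  t=6: active resources = [5], total = 5
  t=7: active resources = [5], total = 5
  t=8: active resources = [5, 4], total = 9
  t=9: active resources = [4], total = 4
  t=10: active resources = [4], total = 4
  t=11: active resources = [4], total = 4
  t=12: active resources = [4], total = 4
  t=13: active resources = [4], total = 4
Peak resource demand = 15

15


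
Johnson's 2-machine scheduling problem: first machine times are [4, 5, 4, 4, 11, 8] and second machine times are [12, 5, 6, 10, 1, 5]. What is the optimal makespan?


Apply Johnson's rule:
  Group 1 (a <= b): [(1, 4, 12), (3, 4, 6), (4, 4, 10), (2, 5, 5)]
  Group 2 (a > b): [(6, 8, 5), (5, 11, 1)]
Optimal job order: [1, 3, 4, 2, 6, 5]
Schedule:
  Job 1: M1 done at 4, M2 done at 16
  Job 3: M1 done at 8, M2 done at 22
  Job 4: M1 done at 12, M2 done at 32
  Job 2: M1 done at 17, M2 done at 37
  Job 6: M1 done at 25, M2 done at 42
  Job 5: M1 done at 36, M2 done at 43
Makespan = 43

43


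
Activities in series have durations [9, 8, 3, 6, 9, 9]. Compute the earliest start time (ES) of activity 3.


Activity 3 starts after activities 1 through 2 complete.
Predecessor durations: [9, 8]
ES = 9 + 8 = 17

17


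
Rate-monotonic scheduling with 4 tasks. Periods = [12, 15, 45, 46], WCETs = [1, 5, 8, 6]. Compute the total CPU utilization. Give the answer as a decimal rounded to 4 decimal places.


Compute individual utilizations (exact fractions):
  Task 1: C/T = 1/12 (approx. 0.0833)
  Task 2: C/T = 5/15 = 1/3 (approx. 0.3333)
  Task 3: C/T = 8/45 (approx. 0.1778)
  Task 4: C/T = 6/46 = 3/23 (approx. 0.1304)
Total utilization U = 1/12 + 1/3 + 8/45 + 3/23 = 3001/4140
Rounded to 4 decimal places: U = 0.7249
RM (Liu & Layland) bound for 4 tasks = 0.756828; compare with U = 3001/4140 (approx. 0.724879)
U <= bound, so schedulable by RM sufficient condition.

0.7249


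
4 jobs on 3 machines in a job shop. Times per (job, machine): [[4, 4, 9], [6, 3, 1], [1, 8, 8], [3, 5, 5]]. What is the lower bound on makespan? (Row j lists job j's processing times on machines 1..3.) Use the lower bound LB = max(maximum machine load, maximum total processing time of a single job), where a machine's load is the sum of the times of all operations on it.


Machine loads:
  Machine 1: 4 + 6 + 1 + 3 = 14
  Machine 2: 4 + 3 + 8 + 5 = 20
  Machine 3: 9 + 1 + 8 + 5 = 23
Max machine load = 23
Job totals:
  Job 1: 17
  Job 2: 10
  Job 3: 17
  Job 4: 13
Max job total = 17
Lower bound = max(23, 17) = 23

23


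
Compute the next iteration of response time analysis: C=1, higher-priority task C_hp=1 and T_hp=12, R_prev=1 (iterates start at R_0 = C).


R_next = C + ceil(R_prev / T_hp) * C_hp
ceil(1 / 12) = ceil(0.0833) = 1
Interference = 1 * 1 = 1
R_next = 1 + 1 = 2

2


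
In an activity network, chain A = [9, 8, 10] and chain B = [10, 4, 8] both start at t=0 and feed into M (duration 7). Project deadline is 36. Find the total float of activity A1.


Forward pass: ES(A1) = sum of predecessors on chain A = 0
EF = ES + duration = 0 + 9 = 9
Backward pass: LF(M) = deadline = 36; LS(M) = 36 - 7 = 29
LF(A1) = LS(M) - sum(successors on chain A) = 29 - 18 = 11
LS = LF - duration = 11 - 9 = 2
Total float = LS - ES = 2 - 0 = 2

2


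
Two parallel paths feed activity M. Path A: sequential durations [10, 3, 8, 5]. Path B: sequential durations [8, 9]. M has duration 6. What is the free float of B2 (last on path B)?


ES(B2) = sum of predecessors on chain B = 8
EF(B2) = ES + duration = 8 + 9 = 17
Successor of B2 is M. ES(M) = max(sum(A), sum(B)) = max(26, 17) = 26
Free float = ES(successor) - EF(current) = 26 - 17 = 9

9


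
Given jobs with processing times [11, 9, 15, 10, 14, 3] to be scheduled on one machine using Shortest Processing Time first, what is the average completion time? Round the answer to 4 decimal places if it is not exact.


Sort jobs by processing time (SPT order): [3, 9, 10, 11, 14, 15]
Compute completion times sequentially:
  Job 1: processing = 3, completes at 3
  Job 2: processing = 9, completes at 12
  Job 3: processing = 10, completes at 22
  Job 4: processing = 11, completes at 33
  Job 5: processing = 14, completes at 47
  Job 6: processing = 15, completes at 62
Sum of completion times = 179
Average completion time = 179/6 = 29.8333

29.8333


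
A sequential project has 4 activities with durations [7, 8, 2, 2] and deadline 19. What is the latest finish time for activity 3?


LF(activity 3) = deadline - sum of successor durations
Successors: activities 4 through 4 with durations [2]
Sum of successor durations = 2
LF = 19 - 2 = 17

17


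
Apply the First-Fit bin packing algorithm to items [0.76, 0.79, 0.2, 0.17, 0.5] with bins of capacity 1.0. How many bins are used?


Place items sequentially using First-Fit:
  Item 0.76 -> new Bin 1
  Item 0.79 -> new Bin 2
  Item 0.2 -> Bin 1 (now 0.96)
  Item 0.17 -> Bin 2 (now 0.96)
  Item 0.5 -> new Bin 3
Total bins used = 3

3


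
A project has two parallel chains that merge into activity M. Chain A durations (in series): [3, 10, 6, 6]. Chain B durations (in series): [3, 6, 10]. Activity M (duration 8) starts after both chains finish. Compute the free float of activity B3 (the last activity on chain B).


ES(B3) = sum of predecessors on chain B = 9
EF(B3) = ES + duration = 9 + 10 = 19
Successor of B3 is M. ES(M) = max(sum(A), sum(B)) = max(25, 19) = 25
Free float = ES(successor) - EF(current) = 25 - 19 = 6

6


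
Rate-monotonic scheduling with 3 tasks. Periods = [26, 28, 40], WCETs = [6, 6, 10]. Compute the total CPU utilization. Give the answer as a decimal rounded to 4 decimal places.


Compute individual utilizations (exact fractions):
  Task 1: C/T = 6/26 = 3/13 (approx. 0.2308)
  Task 2: C/T = 6/28 = 3/14 (approx. 0.2143)
  Task 3: C/T = 10/40 = 1/4 (approx. 0.25)
Total utilization U = 3/13 + 3/14 + 1/4 = 253/364
Rounded to 4 decimal places: U = 0.6951
RM (Liu & Layland) bound for 3 tasks = 0.779763; compare with U = 253/364 (approx. 0.695055)
U <= bound, so schedulable by RM sufficient condition.

0.6951


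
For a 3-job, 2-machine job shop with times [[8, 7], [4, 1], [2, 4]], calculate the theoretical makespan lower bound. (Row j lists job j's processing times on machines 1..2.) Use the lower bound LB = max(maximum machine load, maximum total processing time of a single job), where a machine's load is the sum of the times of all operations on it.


Machine loads:
  Machine 1: 8 + 4 + 2 = 14
  Machine 2: 7 + 1 + 4 = 12
Max machine load = 14
Job totals:
  Job 1: 15
  Job 2: 5
  Job 3: 6
Max job total = 15
Lower bound = max(14, 15) = 15

15


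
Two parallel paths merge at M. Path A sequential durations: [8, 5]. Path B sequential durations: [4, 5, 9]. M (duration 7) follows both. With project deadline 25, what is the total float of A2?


Forward pass: ES(A2) = sum of predecessors on chain A = 8
EF = ES + duration = 8 + 5 = 13
Backward pass: LF(M) = deadline = 25; LS(M) = 25 - 7 = 18
LF(A2) = LS(M) - sum(successors on chain A) = 18 - 0 = 18
LS = LF - duration = 18 - 5 = 13
Total float = LS - ES = 13 - 8 = 5

5


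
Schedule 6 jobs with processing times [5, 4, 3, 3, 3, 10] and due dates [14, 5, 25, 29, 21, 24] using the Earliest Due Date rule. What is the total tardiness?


Sort by due date (EDD order): [(4, 5), (5, 14), (3, 21), (10, 24), (3, 25), (3, 29)]
Compute completion times and tardiness:
  Job 1: p=4, d=5, C=4, tardiness=max(0,4-5)=0
  Job 2: p=5, d=14, C=9, tardiness=max(0,9-14)=0
  Job 3: p=3, d=21, C=12, tardiness=max(0,12-21)=0
  Job 4: p=10, d=24, C=22, tardiness=max(0,22-24)=0
  Job 5: p=3, d=25, C=25, tardiness=max(0,25-25)=0
  Job 6: p=3, d=29, C=28, tardiness=max(0,28-29)=0
Total tardiness = 0

0


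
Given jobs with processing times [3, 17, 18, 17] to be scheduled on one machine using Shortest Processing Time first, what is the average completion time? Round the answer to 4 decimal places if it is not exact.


Sort jobs by processing time (SPT order): [3, 17, 17, 18]
Compute completion times sequentially:
  Job 1: processing = 3, completes at 3
  Job 2: processing = 17, completes at 20
  Job 3: processing = 17, completes at 37
  Job 4: processing = 18, completes at 55
Sum of completion times = 115
Average completion time = 115/4 = 28.75

28.75


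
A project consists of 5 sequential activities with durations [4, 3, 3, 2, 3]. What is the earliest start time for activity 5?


Activity 5 starts after activities 1 through 4 complete.
Predecessor durations: [4, 3, 3, 2]
ES = 4 + 3 + 3 + 2 = 12

12


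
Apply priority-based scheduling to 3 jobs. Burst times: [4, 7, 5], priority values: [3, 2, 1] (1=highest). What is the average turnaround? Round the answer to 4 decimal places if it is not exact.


Sort by priority (ascending = highest first):
Order: [(1, 5), (2, 7), (3, 4)]
Completion times:
  Priority 1, burst=5, C=5
  Priority 2, burst=7, C=12
  Priority 3, burst=4, C=16
Average turnaround = 33/3 = 11.0

11.0


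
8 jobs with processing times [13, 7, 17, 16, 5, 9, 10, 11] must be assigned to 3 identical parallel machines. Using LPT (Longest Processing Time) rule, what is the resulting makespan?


Sort jobs in decreasing order (LPT): [17, 16, 13, 11, 10, 9, 7, 5]
Assign each job to the least loaded machine:
  Machine 1: jobs [17, 9, 5], load = 31
  Machine 2: jobs [16, 10], load = 26
  Machine 3: jobs [13, 11, 7], load = 31
Makespan = max load = 31

31


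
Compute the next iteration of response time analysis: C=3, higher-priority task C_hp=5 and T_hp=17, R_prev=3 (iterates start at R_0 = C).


R_next = C + ceil(R_prev / T_hp) * C_hp
ceil(3 / 17) = ceil(0.1765) = 1
Interference = 1 * 5 = 5
R_next = 3 + 5 = 8

8


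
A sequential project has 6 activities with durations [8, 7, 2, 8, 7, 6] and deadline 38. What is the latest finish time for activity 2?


LF(activity 2) = deadline - sum of successor durations
Successors: activities 3 through 6 with durations [2, 8, 7, 6]
Sum of successor durations = 23
LF = 38 - 23 = 15

15


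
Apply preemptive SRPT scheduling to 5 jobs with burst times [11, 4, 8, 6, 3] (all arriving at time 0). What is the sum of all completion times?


Since all jobs arrive at t=0, SRPT equals SPT ordering.
SPT order: [3, 4, 6, 8, 11]
Completion times:
  Job 1: p=3, C=3
  Job 2: p=4, C=7
  Job 3: p=6, C=13
  Job 4: p=8, C=21
  Job 5: p=11, C=32
Total completion time = 3 + 7 + 13 + 21 + 32 = 76

76


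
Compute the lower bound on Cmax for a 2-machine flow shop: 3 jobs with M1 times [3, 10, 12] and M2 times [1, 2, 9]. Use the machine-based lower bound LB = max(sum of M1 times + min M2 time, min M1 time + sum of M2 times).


LB1 = sum(M1 times) + min(M2 times) = 25 + 1 = 26
LB2 = min(M1 times) + sum(M2 times) = 3 + 12 = 15
Lower bound = max(LB1, LB2) = max(26, 15) = 26

26
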